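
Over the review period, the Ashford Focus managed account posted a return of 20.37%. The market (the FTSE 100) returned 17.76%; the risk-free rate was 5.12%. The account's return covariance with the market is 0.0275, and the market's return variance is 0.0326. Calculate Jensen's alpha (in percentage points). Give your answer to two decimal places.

β = Cov / Var = 0.0275 / 0.0326 = 0.8436
E[R] = Rf + β(Rm − Rf) = 5.12% + 0.8436 × (17.76% − 5.12%) = 15.7831%
α = Rp − E[R] = 20.37% − 15.7831% = 4.5869

4.59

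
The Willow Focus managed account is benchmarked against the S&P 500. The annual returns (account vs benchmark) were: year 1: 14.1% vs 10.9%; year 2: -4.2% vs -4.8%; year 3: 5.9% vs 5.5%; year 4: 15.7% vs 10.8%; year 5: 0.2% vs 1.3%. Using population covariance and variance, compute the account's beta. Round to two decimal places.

1.27

r̄p = 6.3400%,  r̄m = 4.7400%
Cov = Σ(rp − r̄p)(rm − r̄m) / 5 = 45.1724
Var(rm) = Σ(rm − r̄m)² / 5 = 35.6184
β = Cov / Var = 45.1724 / 35.6184 = 1.2682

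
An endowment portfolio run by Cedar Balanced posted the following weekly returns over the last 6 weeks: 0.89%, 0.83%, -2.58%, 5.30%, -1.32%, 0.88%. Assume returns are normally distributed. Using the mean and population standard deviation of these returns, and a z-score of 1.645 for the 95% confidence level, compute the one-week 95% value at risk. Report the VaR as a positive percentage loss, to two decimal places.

μ = (0.89 + 0.83 − 2.58 + 5.3 − 1.32 + 0.88) / 6 = 0.6667%
Σ(r − μ)² = (0.89 − 0.6667)² + (0.83 − 0.6667)² + … = 36.0775
σ = √[36.0775 / 6] = 2.4521%
VaR = −(μ − z·σ) = −(0.6667 − 1.645 × 2.4521) = −(-3.3670) = 3.3670%

3.37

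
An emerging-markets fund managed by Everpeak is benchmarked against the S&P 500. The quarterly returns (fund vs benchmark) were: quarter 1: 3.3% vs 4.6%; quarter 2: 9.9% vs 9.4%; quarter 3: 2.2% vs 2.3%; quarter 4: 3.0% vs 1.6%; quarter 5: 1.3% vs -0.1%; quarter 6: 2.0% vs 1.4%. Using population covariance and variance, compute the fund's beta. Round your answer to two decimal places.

0.89

r̄p = 3.6167%,  r̄m = 3.2000%
Cov = Σ(rp − r̄p)(rm − r̄m) / 6 = 8.5550
Var(rm) = Σ(rm − r̄m)² / 6 = 9.6500
β = Cov / Var = 8.5550 / 9.6500 = 0.8865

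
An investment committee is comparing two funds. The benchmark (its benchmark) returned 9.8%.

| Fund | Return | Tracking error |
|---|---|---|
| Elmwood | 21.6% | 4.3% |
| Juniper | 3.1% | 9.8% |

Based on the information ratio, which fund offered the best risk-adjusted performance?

Elmwood: IR = (21.6% − 9.8%) / 4.3% = 2.744
Juniper: IR = (3.1% − 9.8%) / 9.8% = -0.684
Highest: Elmwood (2.744).

Elmwood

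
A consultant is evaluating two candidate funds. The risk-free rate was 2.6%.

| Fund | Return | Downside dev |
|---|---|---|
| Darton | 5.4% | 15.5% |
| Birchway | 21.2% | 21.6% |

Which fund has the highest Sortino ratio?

Birchway

Darton: Sortino ratio = (5.4% − 2.6%) / 15.5% = 0.181
Birchway: Sortino ratio = (21.2% − 2.6%) / 21.6% = 0.861
Highest: Birchway (0.861).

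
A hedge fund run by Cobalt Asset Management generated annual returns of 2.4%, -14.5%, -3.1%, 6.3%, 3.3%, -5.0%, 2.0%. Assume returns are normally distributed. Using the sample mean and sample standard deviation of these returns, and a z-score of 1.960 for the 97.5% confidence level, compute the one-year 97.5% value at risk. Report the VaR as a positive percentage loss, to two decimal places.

μ = (2.4 − 14.5 − 3.1 + 6.3 + 3.3 − 5 + 2) / 7 = -1.2286%
Σ(r − μ)² = (2.4 − (-1.2286))² + (-14.5 − (-1.2286))² + (-3.1 − (-1.2286))² + … = 294.6343
sample σ = √(294.6343 / 6) = √49.1057 = 7.0075%
VaR = −(μ − z·σ) = −(-1.2286 − 1.960 × 7.0075) = −(-14.9633) = 14.9633%

14.96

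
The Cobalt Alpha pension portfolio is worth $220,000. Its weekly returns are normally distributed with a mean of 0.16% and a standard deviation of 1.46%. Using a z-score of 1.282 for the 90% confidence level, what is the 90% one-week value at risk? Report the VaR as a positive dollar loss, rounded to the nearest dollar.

$3,766

Return at the 90% tail: μ − z·σ = 0.16% − 1.282 × 1.46% = 0.16 − 1.87172 = -1.71172%
VaR = −(-1.71172%) × $220,000 = 1.71172% × $220,000 = $3,766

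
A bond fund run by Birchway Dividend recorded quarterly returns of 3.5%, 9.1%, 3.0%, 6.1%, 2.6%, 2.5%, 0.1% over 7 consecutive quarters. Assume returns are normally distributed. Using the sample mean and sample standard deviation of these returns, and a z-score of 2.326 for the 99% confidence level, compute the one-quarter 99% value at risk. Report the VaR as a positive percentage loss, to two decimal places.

2.93

Mean return r̄ = 26.90 / 7 = 3.8429%
Σ(r − r̄)² = (3.5 − 3.8429)² + (9.1 − 3.8429)² + (3 − 3.8429)² + … = 50.9171
σ = √[50.9171 / 6] = 2.9131%
VaR = −(r̄ − z·σ) = −(3.8429 − 2.326 × 2.9131) = −(-2.9330) = 2.9330%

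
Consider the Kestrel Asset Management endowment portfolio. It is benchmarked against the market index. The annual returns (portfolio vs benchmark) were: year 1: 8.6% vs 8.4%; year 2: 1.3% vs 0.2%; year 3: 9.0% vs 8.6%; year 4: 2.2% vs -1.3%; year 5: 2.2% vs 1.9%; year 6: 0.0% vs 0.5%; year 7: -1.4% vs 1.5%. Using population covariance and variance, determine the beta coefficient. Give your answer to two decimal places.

0.90

r̄p = 3.1286%,  r̄m = 2.8286%
Cov = Σ(rp − r̄p)(rm − r̄m) / 7 = 12.4535
Var(rm) = Σ(rm − r̄m)² / 7 = 13.7649
β = Cov / Var = 12.4535 / 13.7649 = 0.9047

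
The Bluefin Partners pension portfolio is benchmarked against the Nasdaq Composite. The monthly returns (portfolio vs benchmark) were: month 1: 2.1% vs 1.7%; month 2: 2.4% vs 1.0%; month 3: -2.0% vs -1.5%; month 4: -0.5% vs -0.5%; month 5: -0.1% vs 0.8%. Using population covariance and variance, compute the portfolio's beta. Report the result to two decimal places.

r̄p = 0.3800%,  r̄m = 0.3000%
Cov = Σ(rp − r̄p)(rm − r̄m) / 5 = 1.7140
Var(rm) = Σ(rm − r̄m)² / 5 = 1.3160
β = Cov / Var = 1.7140 / 1.3160 = 1.3024

1.30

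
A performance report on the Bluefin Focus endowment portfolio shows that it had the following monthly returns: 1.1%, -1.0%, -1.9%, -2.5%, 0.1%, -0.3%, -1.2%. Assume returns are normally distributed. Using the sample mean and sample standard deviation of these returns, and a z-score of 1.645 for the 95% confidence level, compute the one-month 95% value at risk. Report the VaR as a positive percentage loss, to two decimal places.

Mean return r̄ = -5.70 / 7 = -0.8143%
Sample σ = √[Σ(r − r̄)² / 6] = √[8.9686 / 6] = √1.4948 = 1.2226%
VaR = −(r̄ − z·σ) = −(-0.8143 − 1.645 × 1.2226) = −(-2.8255) = 2.8255%

2.83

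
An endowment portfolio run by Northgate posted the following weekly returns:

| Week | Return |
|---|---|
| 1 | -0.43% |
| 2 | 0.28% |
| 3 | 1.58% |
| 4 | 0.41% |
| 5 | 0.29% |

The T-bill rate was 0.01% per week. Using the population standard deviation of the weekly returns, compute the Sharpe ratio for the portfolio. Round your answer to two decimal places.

0.64

Mean return r̄ = 2.130 / 5 = 0.4260%
Population σ = √[Σ(r − r̄)² / 5] = √[2.1045 / 5] = √0.4209 = 0.6488%
Sharpe = (r̄ − rf) / σ = (0.4260 − 0.01) / 0.6488 = 0.4160 / 0.6488 = 0.6412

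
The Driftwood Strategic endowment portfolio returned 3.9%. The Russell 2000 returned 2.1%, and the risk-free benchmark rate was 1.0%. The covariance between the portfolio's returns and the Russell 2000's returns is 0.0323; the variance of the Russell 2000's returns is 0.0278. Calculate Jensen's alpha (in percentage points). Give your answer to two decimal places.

β = Cov / Var = 0.0323 / 0.0278 = 1.1619
E[R] = Rf + β(Rm − Rf) = 1.0% + 1.1619 × (2.1% − 1.0%) = 2.2781%
α = Rp − E[R] = 3.9% − 2.2781% = 1.6219

1.62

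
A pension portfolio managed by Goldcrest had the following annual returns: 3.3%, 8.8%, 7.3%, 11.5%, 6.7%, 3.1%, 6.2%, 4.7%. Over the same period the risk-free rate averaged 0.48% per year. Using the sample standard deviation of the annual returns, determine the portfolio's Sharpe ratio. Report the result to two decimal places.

μ = (3.3 + 8.8 + 7.3 + 11.5 + 6.7 + 3.1 + 6.2 + 4.7) / 8 = 51.60 / 8 = 6.4500%
Σ(r − μ)² = (3.3 − 6.4500)² + (8.8 − 6.4500)² + … = 56.0800
sample σ = √(56.0800 / 7) = √8.0114 = 2.8304%
Sharpe = (μ − rf) / σ = (6.4500 − 0.48) / 2.8304 = 5.9700 / 2.8304 = 2.1092

2.11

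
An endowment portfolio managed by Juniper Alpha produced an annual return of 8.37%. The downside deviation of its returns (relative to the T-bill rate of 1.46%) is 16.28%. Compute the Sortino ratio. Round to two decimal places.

0.42

Sortino = (Rp − Rf) / σd = (8.37% − 1.46%) / 16.28% = 6.91% / 16.28% = 0.4244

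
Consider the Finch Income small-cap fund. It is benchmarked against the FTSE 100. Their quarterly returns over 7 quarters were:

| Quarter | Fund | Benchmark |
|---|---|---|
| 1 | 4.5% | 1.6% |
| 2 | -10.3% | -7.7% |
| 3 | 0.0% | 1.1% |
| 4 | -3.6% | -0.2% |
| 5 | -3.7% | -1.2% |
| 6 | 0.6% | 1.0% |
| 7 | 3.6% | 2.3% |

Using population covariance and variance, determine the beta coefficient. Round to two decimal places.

1.39

r̄p = -1.2714%,  r̄m = -0.4429%
Cov = Σ(rp − r̄p)(rm − r̄m) / 7 = 13.8012
Var(rm) = Σ(rm − r̄m)² / 7 = 9.9224
β = Cov / Var = 13.8012 / 9.9224 = 1.3909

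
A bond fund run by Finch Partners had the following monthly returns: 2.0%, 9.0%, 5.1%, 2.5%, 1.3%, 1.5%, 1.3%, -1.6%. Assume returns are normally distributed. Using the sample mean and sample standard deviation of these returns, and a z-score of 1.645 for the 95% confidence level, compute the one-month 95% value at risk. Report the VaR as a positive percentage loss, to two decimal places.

2.56

r̄ = (2 + 9 + 5.1 + 2.5 + 1.3 + 1.5 + 1.3 − 1.6) / 8 = 21.10 / 8 = 2.6375%
Σ(r − r̄)² = 69.7988; sample σ = √(69.7988/7) = 3.1577%
VaR = −(r̄ − z·σ) = −(2.6375 − 1.645 × 3.1577) = −(-2.5569) = 2.5569%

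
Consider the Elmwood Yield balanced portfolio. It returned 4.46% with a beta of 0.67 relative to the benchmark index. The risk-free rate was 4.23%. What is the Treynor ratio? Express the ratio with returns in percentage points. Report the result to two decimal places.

Treynor = (Rp − Rf) / β = (4.46% − 4.23%) / 0.67 = 0.23 / 0.67 = 0.3433

0.34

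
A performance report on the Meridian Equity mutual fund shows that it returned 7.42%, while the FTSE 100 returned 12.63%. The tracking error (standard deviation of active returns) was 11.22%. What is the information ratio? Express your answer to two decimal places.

IR = (Rp − Rb) / TE = (7.42% − 12.63%) / 11.22% = -5.21% / 11.22% = -0.4643

-0.46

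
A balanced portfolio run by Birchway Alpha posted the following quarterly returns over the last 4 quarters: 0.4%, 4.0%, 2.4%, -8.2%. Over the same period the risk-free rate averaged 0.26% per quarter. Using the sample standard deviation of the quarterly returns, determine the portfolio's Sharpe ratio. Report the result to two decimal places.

r̄ = (0.4 + 4 + 2.4 − 8.2) / 4 = -0.3500%
Sample std dev = √[88.6700 / 3] = 5.4366%
Sharpe = (r̄ − rf) / σ = (-0.3500 − 0.26) / 5.4366 = -0.6100 / 5.4366 = -0.1122

-0.11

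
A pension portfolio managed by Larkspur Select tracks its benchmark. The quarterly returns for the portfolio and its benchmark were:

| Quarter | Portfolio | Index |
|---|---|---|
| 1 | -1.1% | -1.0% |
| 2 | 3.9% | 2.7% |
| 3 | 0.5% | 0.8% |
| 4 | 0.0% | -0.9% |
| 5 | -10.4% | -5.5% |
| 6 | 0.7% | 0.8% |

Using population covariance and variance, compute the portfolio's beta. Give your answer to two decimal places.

r̄p = -1.0667%,  r̄m = -0.5167%
Cov = Σ(rp − r̄p)(rm − r̄m) / 6 = 11.0806
Var(rm) = Σ(rm − r̄m)² / 6 = 6.5047
β = Cov / Var = 11.0806 / 6.5047 = 1.7035

1.70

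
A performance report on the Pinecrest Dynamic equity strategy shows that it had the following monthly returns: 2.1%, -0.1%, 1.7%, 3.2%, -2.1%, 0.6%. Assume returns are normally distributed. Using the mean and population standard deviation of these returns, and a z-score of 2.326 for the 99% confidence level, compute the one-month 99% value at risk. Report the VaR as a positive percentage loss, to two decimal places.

3.07

Mean return μ = 5.40 / 6 = 0.9000%
Σ(r − μ)² = (2.1 − 0.9000)² + (-0.1 − 0.9000)² + (1.7 − 0.9000)² + … = 17.4600
population σ = √(17.4600 / 6) = √2.9100 = 1.7059%
VaR = −(μ − z·σ) = −(0.9000 − 2.326 × 1.7059) = −(-3.0679) = 3.0679%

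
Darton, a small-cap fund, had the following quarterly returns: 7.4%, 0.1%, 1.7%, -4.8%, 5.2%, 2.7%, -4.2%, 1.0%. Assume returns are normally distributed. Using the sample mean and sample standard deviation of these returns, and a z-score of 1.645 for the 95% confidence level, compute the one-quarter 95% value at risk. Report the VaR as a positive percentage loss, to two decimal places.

r̄ = (7.4 + 0.1 + 1.7 − 4.8 + 5.2 + 2.7 − 4.2 + 1) / 8 = 9.10 / 8 = 1.1375%
Sample std dev = √[123.3188 / 7] = 4.1973%
VaR = −(r̄ − z·σ) = −(1.1375 − 1.645 × 4.1973) = −(-5.7671) = 5.7671%

5.77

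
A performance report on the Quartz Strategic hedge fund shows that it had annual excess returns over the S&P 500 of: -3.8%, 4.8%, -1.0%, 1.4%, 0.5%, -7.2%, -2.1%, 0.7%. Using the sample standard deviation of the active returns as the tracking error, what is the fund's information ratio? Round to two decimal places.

-0.23

Mean return μ = -6.70 / 8 = -0.8375%
Sample σ = √[Σ(r − μ)² / 7] = √[91.8188 / 7] = √13.1170 = 3.6217%
IR = μ / tracking error = -0.8375 / 3.6217 = -0.2312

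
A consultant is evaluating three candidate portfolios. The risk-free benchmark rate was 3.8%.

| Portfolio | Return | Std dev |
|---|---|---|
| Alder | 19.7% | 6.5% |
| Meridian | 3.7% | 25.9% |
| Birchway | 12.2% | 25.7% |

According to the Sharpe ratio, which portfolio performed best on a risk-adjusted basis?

Alder

Alder: Sharpe ratio = (19.7% − 3.8%) / 6.5% = 2.446
Meridian: Sharpe ratio = (3.7% − 3.8%) / 25.9% = -0.004
Birchway: Sharpe ratio = (12.2% − 3.8%) / 25.7% = 0.327
Highest: Alder (2.446).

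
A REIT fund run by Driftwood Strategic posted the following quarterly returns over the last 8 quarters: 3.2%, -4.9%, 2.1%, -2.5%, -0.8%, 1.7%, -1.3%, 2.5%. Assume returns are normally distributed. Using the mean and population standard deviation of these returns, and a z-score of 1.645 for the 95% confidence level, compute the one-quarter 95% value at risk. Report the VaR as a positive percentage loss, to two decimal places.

Mean return r̄ = -0.00 / 8 = 0.0000%
Σ(r − r̄)² = (3.2 − 0.0000)² + (-4.9 − 0.0000)² + … = 56.3800
population σ = √(56.3800 / 8) = √7.0475 = 2.6547%
VaR = −(r̄ − z·σ) = −(0.0000 − 1.645 × 2.6547) = −(-4.3670) = 4.3670%

4.37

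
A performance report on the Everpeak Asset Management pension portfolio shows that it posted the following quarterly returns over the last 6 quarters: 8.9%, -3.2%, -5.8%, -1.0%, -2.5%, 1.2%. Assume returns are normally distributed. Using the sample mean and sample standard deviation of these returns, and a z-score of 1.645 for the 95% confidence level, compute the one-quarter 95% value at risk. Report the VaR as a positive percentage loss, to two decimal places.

8.81

r̄ = (8.9 − 3.2 − 5.8 − 1 − 2.5 + 1.2) / 6 = -0.4000%
Sample std dev = √[130.8200 / 5] = 5.1151%
VaR = −(r̄ − z·σ) = −(-0.4000 − 1.645 × 5.1151) = −(-8.8143) = 8.8143%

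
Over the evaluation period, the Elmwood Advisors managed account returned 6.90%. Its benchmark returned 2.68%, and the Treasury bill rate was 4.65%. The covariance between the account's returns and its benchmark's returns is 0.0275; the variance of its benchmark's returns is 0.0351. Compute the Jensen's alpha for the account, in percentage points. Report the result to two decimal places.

β = Cov / Var = 0.0275 / 0.0351 = 0.7835
E[R] = Rf + β(Rm − Rf) = 4.65% + 0.7835 × (2.68% − 4.65%) = 3.1065%
α = Rp − E[R] = 6.90% − 3.1065% = 3.7935

3.79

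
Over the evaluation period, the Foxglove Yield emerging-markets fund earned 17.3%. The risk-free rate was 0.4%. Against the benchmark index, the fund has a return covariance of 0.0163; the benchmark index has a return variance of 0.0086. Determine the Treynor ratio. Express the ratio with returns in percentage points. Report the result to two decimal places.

8.92

β = Cov / Var = 0.0163 / 0.0086 = 1.8953
Treynor = (Rp − Rf) / β = (17.3% − 0.4%) / 1.8953 = 16.90 / 1.8953 = 8.9168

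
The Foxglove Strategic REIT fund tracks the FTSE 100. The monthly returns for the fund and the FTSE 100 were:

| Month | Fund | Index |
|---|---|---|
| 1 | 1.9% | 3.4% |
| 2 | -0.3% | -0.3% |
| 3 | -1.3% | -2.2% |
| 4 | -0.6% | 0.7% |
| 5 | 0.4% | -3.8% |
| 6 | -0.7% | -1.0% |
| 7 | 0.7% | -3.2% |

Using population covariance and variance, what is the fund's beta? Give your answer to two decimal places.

0.16

r̄p = 0.0143%,  r̄m = -0.9143%
Cov = Σ(rp − r̄p)(rm − r̄m) / 7 = 0.8602
Var(rm) = Σ(rm − r̄m)² / 7 = 5.2584
β = Cov / Var = 0.8602 / 5.2584 = 0.1636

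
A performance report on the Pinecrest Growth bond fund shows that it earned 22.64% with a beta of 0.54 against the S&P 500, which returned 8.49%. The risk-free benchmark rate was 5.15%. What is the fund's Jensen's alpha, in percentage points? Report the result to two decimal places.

15.69

CAPM expected return = Rf + β(Rm − Rf) = 5.15% + 0.54 × (8.49% − 5.15%) = 5.15 + 0.54 × 3.34 = 6.9536%
Jensen's α = Rp − E[R] = 22.64% − 6.9536% = 15.6864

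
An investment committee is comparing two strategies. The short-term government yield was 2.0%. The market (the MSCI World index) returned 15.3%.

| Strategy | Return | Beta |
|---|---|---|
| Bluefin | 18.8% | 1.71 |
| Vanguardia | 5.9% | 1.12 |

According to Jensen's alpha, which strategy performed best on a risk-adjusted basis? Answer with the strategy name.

Bluefin

Bluefin: α = 18.8% − [2.0% + 1.71 × (15.3% − 2.0%)] = -5.943
Vanguardia: α = 5.9% − [2.0% + 1.12 × (15.3% − 2.0%)] = -10.996
Highest: Bluefin (-5.943).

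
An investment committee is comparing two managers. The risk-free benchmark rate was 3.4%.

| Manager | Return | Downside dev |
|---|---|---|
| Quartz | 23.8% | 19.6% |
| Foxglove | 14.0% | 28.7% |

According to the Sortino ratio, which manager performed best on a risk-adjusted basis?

Quartz: Sortino ratio = (23.8% − 3.4%) / 19.6% = 1.041
Foxglove: Sortino ratio = (14.0% − 3.4%) / 28.7% = 0.369
Highest: Quartz (1.041).

Quartz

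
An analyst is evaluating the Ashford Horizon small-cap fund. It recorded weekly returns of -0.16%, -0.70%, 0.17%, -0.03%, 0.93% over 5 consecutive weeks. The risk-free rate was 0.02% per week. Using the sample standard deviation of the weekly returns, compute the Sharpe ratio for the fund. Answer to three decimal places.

Mean return μ = 0.210 / 5 = 0.0420%
Σ(r − μ)² = 1.4015; sample σ = √(1.4015/4) = 0.5919%
Sharpe = (μ − rf) / σ = (0.0420 − 0.02) / 0.5919 = 0.0220 / 0.5919 = 0.0372

0.037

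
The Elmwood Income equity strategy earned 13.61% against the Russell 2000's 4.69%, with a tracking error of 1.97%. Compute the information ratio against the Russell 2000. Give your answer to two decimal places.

4.53

IR = (Rp − Rb) / TE = (13.61% − 4.69%) / 1.97% = 8.92% / 1.97% = 4.5279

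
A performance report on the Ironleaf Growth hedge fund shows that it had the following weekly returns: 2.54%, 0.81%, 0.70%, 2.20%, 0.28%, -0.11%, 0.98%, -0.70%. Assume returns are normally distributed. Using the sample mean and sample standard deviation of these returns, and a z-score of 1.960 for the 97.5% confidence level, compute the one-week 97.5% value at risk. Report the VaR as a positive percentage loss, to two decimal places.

μ = (2.54 + 0.81 + 0.7 + 2.2 + 0.28 − 0.11 + 0.98 − 0.7) / 8 = 0.8375%
Sample σ = √[Σ(r − μ)² / 7] = √[8.3674 / 7] = √1.1953 = 1.0933%
VaR = −(μ − z·σ) = −(0.8375 − 1.960 × 1.0933) = −(-1.3054) = 1.3054%

1.31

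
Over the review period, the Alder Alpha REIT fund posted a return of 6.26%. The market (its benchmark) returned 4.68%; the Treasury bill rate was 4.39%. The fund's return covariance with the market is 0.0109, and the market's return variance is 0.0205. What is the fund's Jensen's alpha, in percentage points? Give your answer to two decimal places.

β = Cov / Var = 0.0109 / 0.0205 = 0.5317
E[R] = Rf + β(Rm − Rf) = 4.39% + 0.5317 × (4.68% − 4.39%) = 4.5442%
α = Rp − E[R] = 6.26% − 4.5442% = 1.7158

1.72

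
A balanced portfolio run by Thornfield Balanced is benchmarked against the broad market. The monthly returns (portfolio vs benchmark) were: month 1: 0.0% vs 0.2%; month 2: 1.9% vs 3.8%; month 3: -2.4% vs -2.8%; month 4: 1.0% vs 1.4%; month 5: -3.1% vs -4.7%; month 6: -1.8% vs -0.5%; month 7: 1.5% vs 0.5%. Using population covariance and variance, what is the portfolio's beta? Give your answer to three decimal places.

r̄p = -0.4143%,  r̄m = -0.3000%
Cov = Σ(rp − r̄p)(rm − r̄m) / 7 = 4.3843
Var(rm) = Σ(rm − r̄m)² / 7 = 6.6057
β = Cov / Var = 4.3843 / 6.6057 = 0.6637

0.664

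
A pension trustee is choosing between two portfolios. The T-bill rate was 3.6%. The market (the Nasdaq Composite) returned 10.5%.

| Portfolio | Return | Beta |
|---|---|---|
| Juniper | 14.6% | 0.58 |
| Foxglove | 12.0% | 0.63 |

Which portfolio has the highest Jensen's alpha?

Juniper

Juniper: α = 14.6% − [3.6% + 0.58 × (10.5% − 3.6%)] = 6.998
Foxglove: α = 12.0% − [3.6% + 0.63 × (10.5% − 3.6%)] = 4.053
Highest: Juniper (6.998).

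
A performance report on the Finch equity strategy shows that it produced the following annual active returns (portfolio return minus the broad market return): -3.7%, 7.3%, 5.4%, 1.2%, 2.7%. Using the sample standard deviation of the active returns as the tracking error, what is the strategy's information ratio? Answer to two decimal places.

Mean return r̄ = 12.90 / 5 = 2.5800%
Σ(r − r̄)² = 71.5880; sample σ = √(71.5880/4) = 4.2305%
IR = r̄ / tracking error = 2.5800 / 4.2305 = 0.6099

0.61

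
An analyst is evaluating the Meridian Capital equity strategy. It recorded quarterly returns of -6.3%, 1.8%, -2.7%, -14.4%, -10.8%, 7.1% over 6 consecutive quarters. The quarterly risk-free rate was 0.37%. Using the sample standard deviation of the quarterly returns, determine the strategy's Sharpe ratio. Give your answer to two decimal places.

-0.58

r̄ = (-6.3 + 1.8 − 2.7 − 14.4 − 10.8 + 7.1) / 6 = -25.30 / 6 = -4.2167%
Σ(r − r̄)² = 317.9483; sample σ = √(317.9483/5) = 7.9743%
Sharpe = (r̄ − rf) / σ = (-4.2167 − 0.37) / 7.9743 = -4.5867 / 7.9743 = -0.5752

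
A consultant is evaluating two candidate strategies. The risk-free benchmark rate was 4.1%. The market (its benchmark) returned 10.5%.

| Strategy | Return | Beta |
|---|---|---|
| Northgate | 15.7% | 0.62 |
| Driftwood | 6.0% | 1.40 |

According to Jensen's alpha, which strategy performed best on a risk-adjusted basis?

Northgate: α = 15.7% − [4.1% + 0.62 × (10.5% − 4.1%)] = 7.632
Driftwood: α = 6.0% − [4.1% + 1.40 × (10.5% − 4.1%)] = -7.060
Highest: Northgate (7.632).

Northgate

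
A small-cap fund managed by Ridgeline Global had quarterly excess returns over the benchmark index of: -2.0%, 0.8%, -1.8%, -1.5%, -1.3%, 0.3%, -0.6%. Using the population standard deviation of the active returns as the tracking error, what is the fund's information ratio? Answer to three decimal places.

-0.874

r̄ = (-2 + 0.8 − 1.8 − 1.5 − 1.3 + 0.3 − 0.6) / 7 = -6.10 / 7 = -0.8714%
Σ(r − r̄)² = (-2 − (-0.8714))² + (0.8 − (-0.8714))² + (-1.8 − (-0.8714))² + … = 6.9543
population σ = √(6.9543 / 7) = √0.9935 = 0.9967%
IR = r̄ / tracking error = -0.8714 / 0.9967 = -0.8743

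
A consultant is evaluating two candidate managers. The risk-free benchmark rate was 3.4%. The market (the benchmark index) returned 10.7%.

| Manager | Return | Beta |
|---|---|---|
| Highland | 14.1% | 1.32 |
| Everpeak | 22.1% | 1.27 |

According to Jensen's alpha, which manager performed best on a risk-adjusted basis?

Highland: α = 14.1% − [3.4% + 1.32 × (10.7% − 3.4%)] = 1.064
Everpeak: α = 22.1% − [3.4% + 1.27 × (10.7% − 3.4%)] = 9.429
Highest: Everpeak (9.429).

Everpeak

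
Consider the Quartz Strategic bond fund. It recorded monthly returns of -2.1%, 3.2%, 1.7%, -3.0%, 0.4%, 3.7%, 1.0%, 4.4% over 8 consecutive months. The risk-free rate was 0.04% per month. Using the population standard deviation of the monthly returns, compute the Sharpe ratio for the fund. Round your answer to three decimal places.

0.449

r̄ = (-2.1 + 3.2 + 1.7 − 3 + 0.4 + 3.7 + 1 + 4.4) / 8 = 9.30 / 8 = 1.1625%
Σ(r − r̄)² = (-2.1 − 1.1625)² + (3.2 − 1.1625)² + (1.7 − 1.1625)² + … = 49.9388
σ = √[49.9388 / 8] = 2.4985%
Sharpe = (r̄ − rf) / σ = (1.1625 − 0.04) / 2.4985 = 1.1225 / 2.4985 = 0.4493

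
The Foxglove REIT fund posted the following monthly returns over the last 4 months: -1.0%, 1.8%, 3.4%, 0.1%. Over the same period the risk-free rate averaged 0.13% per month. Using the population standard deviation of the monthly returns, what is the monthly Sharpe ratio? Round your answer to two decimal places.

μ = (-1 + 1.8 + 3.4 + 0.1) / 4 = 1.0750%
Population std dev = √[11.1875 / 4] = 1.6724%
Sharpe = (μ − rf) / σ = (1.0750 − 0.13) / 1.6724 = 0.9450 / 1.6724 = 0.5651

0.57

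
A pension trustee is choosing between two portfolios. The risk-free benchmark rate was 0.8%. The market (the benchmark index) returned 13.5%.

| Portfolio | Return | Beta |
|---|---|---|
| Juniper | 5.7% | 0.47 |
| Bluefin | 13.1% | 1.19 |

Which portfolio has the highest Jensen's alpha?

Juniper

Juniper: α = 5.7% − [0.8% + 0.47 × (13.5% − 0.8%)] = -1.069
Bluefin: α = 13.1% − [0.8% + 1.19 × (13.5% − 0.8%)] = -2.813
Highest: Juniper (-1.069).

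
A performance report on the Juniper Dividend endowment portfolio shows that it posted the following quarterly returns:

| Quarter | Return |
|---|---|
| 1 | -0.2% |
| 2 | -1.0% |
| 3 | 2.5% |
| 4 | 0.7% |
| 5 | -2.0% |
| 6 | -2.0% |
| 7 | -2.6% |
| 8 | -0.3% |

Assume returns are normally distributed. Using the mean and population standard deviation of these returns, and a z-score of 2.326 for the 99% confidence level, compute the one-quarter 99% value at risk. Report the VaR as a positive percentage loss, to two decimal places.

4.26

r̄ = (-0.2 − 1 + 2.5 + 0.7 − 2 − 2 − 2.6 − 0.3) / 8 = -0.6125%
Population σ = √[Σ(r − r̄)² / 8] = √[19.6288 / 8] = √2.4536 = 1.5664%
VaR = −(r̄ − z·σ) = −(-0.6125 − 2.326 × 1.5664) = −(-4.2559) = 4.2559%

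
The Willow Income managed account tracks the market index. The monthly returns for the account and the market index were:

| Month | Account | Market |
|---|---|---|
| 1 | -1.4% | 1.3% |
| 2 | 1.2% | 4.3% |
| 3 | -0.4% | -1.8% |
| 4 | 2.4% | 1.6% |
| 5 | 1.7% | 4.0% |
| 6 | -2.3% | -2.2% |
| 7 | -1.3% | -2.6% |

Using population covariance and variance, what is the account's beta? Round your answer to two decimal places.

r̄p = -0.0143%,  r̄m = 0.6571%
Cov = Σ(rp − r̄p)(rm − r̄m) / 7 = 3.3151
Var(rm) = Σ(rm − r̄m)² / 7 = 7.2224
β = Cov / Var = 3.3151 / 7.2224 = 0.4590

0.46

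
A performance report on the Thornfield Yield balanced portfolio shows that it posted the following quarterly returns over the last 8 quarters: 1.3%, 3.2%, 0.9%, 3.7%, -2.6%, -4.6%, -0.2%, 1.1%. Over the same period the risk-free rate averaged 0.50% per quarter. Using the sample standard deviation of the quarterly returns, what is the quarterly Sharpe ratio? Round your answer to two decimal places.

-0.05

r̄ = (1.3 + 3.2 + 0.9 + 3.7 − 2.6 − 4.6 − 0.2 + 1.1) / 8 = 2.80 / 8 = 0.3500%
Σ(r − r̄)² = (1.3 − 0.3500)² + (3.2 − 0.3500)² + (0.9 − 0.3500)² + … = 54.6200
sample σ = √(54.6200 / 7) = √7.8029 = 2.7934%
Sharpe = (r̄ − rf) / σ = (0.3500 − 0.5) / 2.7934 = -0.1500 / 2.7934 = -0.0537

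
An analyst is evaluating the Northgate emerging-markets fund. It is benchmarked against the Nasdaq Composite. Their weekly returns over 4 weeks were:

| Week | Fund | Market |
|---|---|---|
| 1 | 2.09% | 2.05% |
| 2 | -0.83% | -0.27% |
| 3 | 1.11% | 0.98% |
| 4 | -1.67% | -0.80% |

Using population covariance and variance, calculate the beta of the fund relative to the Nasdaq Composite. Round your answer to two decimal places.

1.34

r̄p = 0.1750%,  r̄m = 0.4900%
Cov = Σ(rp − r̄p)(rm − r̄m) / 4 = 1.6474
Var(rm) = Σ(rm − r̄m)² / 4 = 1.2289
β = Cov / Var = 1.6474 / 1.2289 = 1.3405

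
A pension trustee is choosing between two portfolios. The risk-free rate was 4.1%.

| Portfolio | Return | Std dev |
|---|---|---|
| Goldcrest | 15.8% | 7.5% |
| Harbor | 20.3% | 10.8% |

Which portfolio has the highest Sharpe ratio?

Goldcrest: Sharpe ratio = (15.8% − 4.1%) / 7.5% = 1.560
Harbor: Sharpe ratio = (20.3% − 4.1%) / 10.8% = 1.500
Highest: Goldcrest (1.560).

Goldcrest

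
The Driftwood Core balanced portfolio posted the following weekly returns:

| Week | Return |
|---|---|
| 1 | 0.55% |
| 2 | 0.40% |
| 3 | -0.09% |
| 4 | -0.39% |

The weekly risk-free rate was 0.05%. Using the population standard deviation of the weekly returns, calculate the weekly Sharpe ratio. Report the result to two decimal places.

0.18

Mean return μ = 0.470 / 4 = 0.1175%
Σ(r − μ)² = (0.55 − 0.1175)² + (0.4 − 0.1175)² + (-0.09 − 0.1175)² + … = 0.5675
population σ = √(0.5675 / 4) = √0.1419 = 0.3767%
Sharpe = (μ − rf) / σ = (0.1175 − 0.05) / 0.3767 = 0.0675 / 0.3767 = 0.1792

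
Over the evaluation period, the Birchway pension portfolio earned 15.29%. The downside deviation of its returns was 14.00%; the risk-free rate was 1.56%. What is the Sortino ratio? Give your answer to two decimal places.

0.98

Sortino = (Rp − Rf) / σd = (15.29% − 1.56%) / 14.00% = 13.73% / 14.00% = 0.9807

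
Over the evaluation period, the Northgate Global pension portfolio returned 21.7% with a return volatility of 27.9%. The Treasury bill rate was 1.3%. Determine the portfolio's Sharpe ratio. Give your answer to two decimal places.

0.73

Sharpe = (Rp − Rf) / σp = (21.7% − 1.3%) / 27.9% = 20.40% / 27.9% = 0.7312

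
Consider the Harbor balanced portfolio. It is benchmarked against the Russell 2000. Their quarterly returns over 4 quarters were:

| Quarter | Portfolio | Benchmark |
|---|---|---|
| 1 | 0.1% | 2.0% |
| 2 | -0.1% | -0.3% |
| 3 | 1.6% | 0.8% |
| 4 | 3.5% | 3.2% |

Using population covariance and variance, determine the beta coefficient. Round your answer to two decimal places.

r̄p = 1.2750%,  r̄m = 1.4250%
Cov = Σ(rp − r̄p)(rm − r̄m) / 4 = 1.3606
Var(rm) = Σ(rm − r̄m)² / 4 = 1.7119
β = Cov / Var = 1.3606 / 1.7119 = 0.7948

0.79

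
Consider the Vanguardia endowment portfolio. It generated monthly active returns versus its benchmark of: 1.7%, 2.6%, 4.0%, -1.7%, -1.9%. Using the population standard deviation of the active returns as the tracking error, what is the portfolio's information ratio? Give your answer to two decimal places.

0.40

r̄ = (1.7 + 2.6 + 4 − 1.7 − 1.9) / 5 = 0.9400%
Σ(r − r̄)² = 27.7320; population σ = √(27.7320/5) = 2.3551%
IR = r̄ / tracking error = 0.9400 / 2.3551 = 0.3991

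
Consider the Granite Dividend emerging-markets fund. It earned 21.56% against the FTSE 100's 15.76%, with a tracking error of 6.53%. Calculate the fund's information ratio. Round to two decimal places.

IR = (Rp − Rb) / TE = (21.56% − 15.76%) / 6.53% = 5.80% / 6.53% = 0.8882

0.89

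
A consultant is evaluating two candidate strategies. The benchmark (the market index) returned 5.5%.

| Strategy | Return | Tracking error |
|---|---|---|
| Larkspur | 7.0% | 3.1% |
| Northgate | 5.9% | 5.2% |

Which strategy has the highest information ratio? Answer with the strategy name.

Larkspur

Larkspur: IR = (7.0% − 5.5%) / 3.1% = 0.484
Northgate: IR = (5.9% − 5.5%) / 5.2% = 0.077
Highest: Larkspur (0.484).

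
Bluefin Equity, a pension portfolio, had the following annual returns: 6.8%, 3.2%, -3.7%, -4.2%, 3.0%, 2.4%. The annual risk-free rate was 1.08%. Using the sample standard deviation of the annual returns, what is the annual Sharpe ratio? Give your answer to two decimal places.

0.04

r̄ = (6.8 + 3.2 − 3.7 − 4.2 + 3 + 2.4) / 6 = 7.50 / 6 = 1.2500%
Sample std dev = √[93.1950 / 5] = 4.3173%
Sharpe = (r̄ − rf) / σ = (1.2500 − 1.08) / 4.3173 = 0.1700 / 4.3173 = 0.0394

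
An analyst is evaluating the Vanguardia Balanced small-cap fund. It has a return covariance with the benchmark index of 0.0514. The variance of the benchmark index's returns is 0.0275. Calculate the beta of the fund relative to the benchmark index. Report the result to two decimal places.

β = Cov(Rp, Rm) / Var(Rm) = 0.0514 / 0.0275 = 1.8691

1.87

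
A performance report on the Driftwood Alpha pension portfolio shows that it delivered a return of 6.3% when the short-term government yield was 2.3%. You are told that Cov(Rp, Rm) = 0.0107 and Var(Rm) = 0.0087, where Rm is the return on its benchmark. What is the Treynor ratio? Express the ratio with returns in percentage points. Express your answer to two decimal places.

β = Cov / Var = 0.0107 / 0.0087 = 1.2299
Treynor = (Rp − Rf) / β = (6.3% − 2.3%) / 1.2299 = 4.00 / 1.2299 = 3.2523

3.25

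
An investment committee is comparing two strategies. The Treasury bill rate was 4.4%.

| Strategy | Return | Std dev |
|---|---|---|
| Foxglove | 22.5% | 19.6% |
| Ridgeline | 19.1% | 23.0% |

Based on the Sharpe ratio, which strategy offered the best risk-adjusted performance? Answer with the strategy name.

Foxglove: Sharpe ratio = (22.5% − 4.4%) / 19.6% = 0.923
Ridgeline: Sharpe ratio = (19.1% − 4.4%) / 23.0% = 0.639
Highest: Foxglove (0.923).

Foxglove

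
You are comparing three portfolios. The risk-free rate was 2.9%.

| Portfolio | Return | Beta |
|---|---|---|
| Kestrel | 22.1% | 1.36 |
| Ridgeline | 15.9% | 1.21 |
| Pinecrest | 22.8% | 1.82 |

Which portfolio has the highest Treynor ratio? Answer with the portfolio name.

Kestrel

Kestrel: Treynor = (22.1% − 2.9%) / 1.36 = 14.118
Ridgeline: Treynor = (15.9% − 2.9%) / 1.21 = 10.744
Pinecrest: Treynor = (22.8% − 2.9%) / 1.82 = 10.934
Highest: Kestrel (14.118).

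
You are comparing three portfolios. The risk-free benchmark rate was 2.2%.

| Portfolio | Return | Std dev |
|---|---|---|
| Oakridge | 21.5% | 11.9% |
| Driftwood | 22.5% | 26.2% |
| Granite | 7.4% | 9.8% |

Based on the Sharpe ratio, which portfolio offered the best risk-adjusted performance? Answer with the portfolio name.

Oakridge: Sharpe ratio = (21.5% − 2.2%) / 11.9% = 1.622
Driftwood: Sharpe ratio = (22.5% − 2.2%) / 26.2% = 0.775
Granite: Sharpe ratio = (7.4% − 2.2%) / 9.8% = 0.531
Highest: Oakridge (1.622).

Oakridge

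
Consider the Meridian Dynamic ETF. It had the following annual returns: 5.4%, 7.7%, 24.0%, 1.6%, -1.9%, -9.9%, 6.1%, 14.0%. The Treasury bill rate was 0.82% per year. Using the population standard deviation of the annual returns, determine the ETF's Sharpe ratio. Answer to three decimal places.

μ = (5.4 + 7.7 + 24 + 1.6 − 1.9 − 9.9 + 6.1 + 14) / 8 = 5.8750%
Σ(r − μ)² = (5.4 − 5.8750)² + (7.7 − 5.8750)² + … = 725.7150
σ = √[725.7150 / 8] = 9.5244%
Sharpe = (μ − rf) / σ = (5.8750 − 0.82) / 9.5244 = 5.0550 / 9.5244 = 0.5307

0.531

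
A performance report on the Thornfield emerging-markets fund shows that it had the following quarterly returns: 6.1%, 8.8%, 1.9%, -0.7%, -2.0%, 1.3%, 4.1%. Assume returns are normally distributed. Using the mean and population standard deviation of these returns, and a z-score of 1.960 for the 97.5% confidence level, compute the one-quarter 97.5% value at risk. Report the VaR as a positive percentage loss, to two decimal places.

4.12

Mean return r̄ = 19.50 / 7 = 2.7857%
Population std dev = √[86.9286 / 7] = 3.5240%
VaR = −(r̄ − z·σ) = −(2.7857 − 1.960 × 3.5240) = −(-4.1213) = 4.1213%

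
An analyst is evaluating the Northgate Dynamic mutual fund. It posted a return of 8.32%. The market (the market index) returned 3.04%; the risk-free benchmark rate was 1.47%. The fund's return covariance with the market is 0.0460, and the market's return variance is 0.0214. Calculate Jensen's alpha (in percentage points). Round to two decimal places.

β = Cov / Var = 0.0460 / 0.0214 = 2.1495
E[R] = Rf + β(Rm − Rf) = 1.47% + 2.1495 × (3.04% − 1.47%) = 4.8447%
α = Rp − E[R] = 8.32% − 4.8447% = 3.4753

3.48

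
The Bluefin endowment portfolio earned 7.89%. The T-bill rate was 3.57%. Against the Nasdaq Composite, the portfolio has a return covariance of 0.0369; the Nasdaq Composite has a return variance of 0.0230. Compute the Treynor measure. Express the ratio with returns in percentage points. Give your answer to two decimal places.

β = Cov / Var = 0.0369 / 0.0230 = 1.6043
Treynor = (Rp − Rf) / β = (7.89% − 3.57%) / 1.6043 = 4.32 / 1.6043 = 2.6928

2.69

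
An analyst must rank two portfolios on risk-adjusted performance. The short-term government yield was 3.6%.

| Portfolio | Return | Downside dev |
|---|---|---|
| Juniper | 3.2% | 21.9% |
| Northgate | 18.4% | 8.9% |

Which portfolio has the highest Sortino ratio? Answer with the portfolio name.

Northgate

Juniper: Sortino ratio = (3.2% − 3.6%) / 21.9% = -0.018
Northgate: Sortino ratio = (18.4% − 3.6%) / 8.9% = 1.663
Highest: Northgate (1.663).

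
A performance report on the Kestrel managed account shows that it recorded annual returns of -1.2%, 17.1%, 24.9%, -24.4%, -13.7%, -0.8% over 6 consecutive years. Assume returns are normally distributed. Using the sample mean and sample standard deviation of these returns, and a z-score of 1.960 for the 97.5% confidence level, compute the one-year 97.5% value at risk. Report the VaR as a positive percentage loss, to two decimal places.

r̄ = (-1.2 + 17.1 + 24.9 − 24.4 − 13.7 − 0.8) / 6 = 1.90 / 6 = 0.3167%
Sample std dev = √[1696.9483 / 5] = 18.4225%
VaR = −(r̄ − z·σ) = −(0.3167 − 1.960 × 18.4225) = −(-35.7914) = 35.7914%

35.79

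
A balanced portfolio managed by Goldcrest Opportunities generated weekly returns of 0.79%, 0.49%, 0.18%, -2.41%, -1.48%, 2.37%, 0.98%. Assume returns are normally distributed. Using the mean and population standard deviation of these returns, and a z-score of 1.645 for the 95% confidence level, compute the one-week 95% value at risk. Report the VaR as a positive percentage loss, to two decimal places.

2.30

Mean return μ = 0.920 / 7 = 0.1314%
Σ(r − μ)² = (0.79 − 0.1314)² + (0.49 − 0.1314)² + (0.18 − 0.1314)² + … = 15.3515
σ = √[15.3515 / 7] = 1.4809%
VaR = −(μ − z·σ) = −(0.1314 − 1.645 × 1.4809) = −(-2.3047) = 2.3047%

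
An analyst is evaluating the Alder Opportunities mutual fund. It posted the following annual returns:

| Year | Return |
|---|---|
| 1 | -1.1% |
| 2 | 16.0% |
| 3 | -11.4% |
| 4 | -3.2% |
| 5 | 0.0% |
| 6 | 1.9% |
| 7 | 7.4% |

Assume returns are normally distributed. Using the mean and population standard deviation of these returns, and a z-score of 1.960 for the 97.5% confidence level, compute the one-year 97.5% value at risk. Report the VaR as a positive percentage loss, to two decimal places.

r̄ = (-1.1 + 16 − 11.4 − 3.2 + 0 + 1.9 + 7.4) / 7 = 9.60 / 7 = 1.3714%
Population σ = √[Σ(r − r̄)² / 7] = √[442.6143 / 7] = √63.2306 = 7.9518%
VaR = −(r̄ − z·σ) = −(1.3714 − 1.960 × 7.9518) = −(-14.2141) = 14.2141%

14.21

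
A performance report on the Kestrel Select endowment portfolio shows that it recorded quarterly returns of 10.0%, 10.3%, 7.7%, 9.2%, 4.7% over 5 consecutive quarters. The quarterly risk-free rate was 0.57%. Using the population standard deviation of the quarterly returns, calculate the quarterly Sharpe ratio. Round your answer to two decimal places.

3.81

r̄ = (10 + 10.3 + 7.7 + 9.2 + 4.7) / 5 = 8.3800%
Σ(r − r̄)² = (10 − 8.3800)² + (10.3 − 8.3800)² + (7.7 − 8.3800)² + … = 20.9880
population σ = √(20.9880 / 5) = √4.1976 = 2.0488%
Sharpe = (r̄ − rf) / σ = (8.3800 − 0.57) / 2.0488 = 7.8100 / 2.0488 = 3.8120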